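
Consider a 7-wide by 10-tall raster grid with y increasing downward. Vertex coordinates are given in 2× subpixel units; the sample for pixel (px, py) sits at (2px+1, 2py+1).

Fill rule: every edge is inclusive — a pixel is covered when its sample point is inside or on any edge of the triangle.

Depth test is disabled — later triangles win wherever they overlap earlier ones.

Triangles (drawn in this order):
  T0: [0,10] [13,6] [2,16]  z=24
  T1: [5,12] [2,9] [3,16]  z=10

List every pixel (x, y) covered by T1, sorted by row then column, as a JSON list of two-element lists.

T0:
  2·area = 86
  edge (0, 10)→(13, 6): d=(13,-4) inclusive
  edge (13, 6)→(2, 16): d=(-11,10) inclusive
  edge (2, 16)→(0, 10): d=(-2,-6) inclusive
    (5,3)@(11, 7): e=[5,9,72] → #
    (6,3)@(13, 7): e=[13,-11,84] → ·
    (2,4)@(5, 9): e=[7,47,32] → #
    (3,4)@(7, 9): e=[15,27,44] → #
    (4,4)@(9, 9): e=[23,7,56] → #
    (5,4)@(11, 9): e=[31,-13,68] → ·
    (0,5)@(1, 11): e=[17,65,4] → #
    (1,5)@(3, 11): e=[25,45,16] → #
    (4,5)@(9, 11): e=[49,-15,52] → ·
    (0,6)@(1, 13): e=[43,43,0] → #  [on edge]
    (3,6)@(7, 13): e=[67,-17,36] → ·
    (0,7)@(1, 15): e=[69,21,-4] → ·
    (1,9)@(3, 19): e=[129,-43,0] → ·  [on edge]
  covered (12 px):
    · · · · · · ·
    · · · · · · ·
    · · · · · · ·
    · · · · · # ·
    · · # # # · ·
    # # # # · · ·
    # # # · · · ·
    · # · · · · ·
    · · · · · · ·
    · · · · · · ·
T1:
  2·area = 18  (B↔C swapped to make it positive)
  edge (5, 12)→(3, 16): d=(-2,4) inclusive
  edge (3, 16)→(2, 9): d=(-1,-7) inclusive
  edge (2, 9)→(5, 12): d=(3,3) inclusive
    (1,5)@(3, 11): e=[10,5,3] → #
    (2,5)@(5, 11): e=[2,19,-3] → ·
    (1,6)@(3, 13): e=[6,3,9] → #
    (2,6)@(5, 13): e=[-2,17,3] → ·
    (1,7)@(3, 15): e=[2,1,15] → #
    (2,7)@(5, 15): e=[-6,15,9] → ·
    (1,8)@(3, 17): e=[-2,-1,21] → ·
  covered (3 px):
    · · · · · · ·
    · · · · · · ·
    · · · · · · ·
    · · · · · · ·
    · · · · · · ·
    · # · · · · ·
    · # · · · · ·
    · # · · · · ·
    · · · · · · ·
    · · · · · · ·

Final: [[1,5],[1,6],[1,7]]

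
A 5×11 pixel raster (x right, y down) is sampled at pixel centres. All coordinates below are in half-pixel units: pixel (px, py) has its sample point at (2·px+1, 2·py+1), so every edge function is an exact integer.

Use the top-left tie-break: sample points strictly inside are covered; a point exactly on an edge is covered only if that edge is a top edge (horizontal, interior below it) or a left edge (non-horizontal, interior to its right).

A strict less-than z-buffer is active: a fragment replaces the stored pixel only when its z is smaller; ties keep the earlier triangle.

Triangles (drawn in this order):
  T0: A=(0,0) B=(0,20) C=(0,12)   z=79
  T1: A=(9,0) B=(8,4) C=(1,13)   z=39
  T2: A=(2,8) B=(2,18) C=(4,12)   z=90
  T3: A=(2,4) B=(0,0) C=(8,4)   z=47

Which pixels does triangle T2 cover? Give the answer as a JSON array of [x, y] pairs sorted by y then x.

T0:
  degenerate (2·area = 0) — covers nothing
T1:
  2·area = 19
  edge (9, 0)→(8, 4): d=(-1,4) right/bottom  bias=-1
  edge (8, 4)→(1, 13): d=(-7,9) right/bottom  bias=-1
  edge (1, 13)→(9, 0): d=(8,-13) top-left  bias=+0
    (3,2)@(7, 5): e=[3,2,14] → █
    (4,2)@(9, 5): e=[-5,-16,40] → ·
    (2,3)@(5, 7): e=[9,6,4] → █
    (3,3)@(7, 7): e=[1,-12,30] → ·
    (2,4)@(5, 9): e=[7,-8,20] → ·
    (0,6)@(1, 13): e=[19,0,0] → ·  [on edge]
  covered (2 px):
    · · · · ·
    · · · · ·
    · · · █ ·
    · · █ · ·
    · · · · ·
    · · · · ·
    · · · · ·
    · · · · ·
    · · · · ·
    · · · · ·
    · · · · ·
T2:
  2·area = 20  (B↔C swapped to make it positive)
  edge (2, 8)→(4, 12): d=(2,4) right/bottom  bias=-1
  edge (4, 12)→(2, 18): d=(-2,6) right/bottom  bias=-1
  edge (2, 18)→(2, 8): d=(0,-10) top-left  bias=+0
    (3,1)@(7, 3): e=[-30,0,50] → ·  [on edge]
    (2,4)@(5, 9): e=[-10,0,30] → ·  [on edge]
    (1,5)@(3, 11): e=[2,8,10] → █
    (2,5)@(5, 11): e=[-6,-4,30] → ·
    (1,6)@(3, 13): e=[6,4,10] → █
    (2,6)@(5, 13): e=[-2,-8,30] → ·
    (1,7)@(3, 15): e=[10,0,10] → ·  [on edge]
    (0,10)@(1, 21): e=[30,0,-10] → ·  [on edge]
  covered (2 px):
    · · · · ·
    · · · · ·
    · · · · ·
    · · · · ·
    · · · · ·
    · █ · · ·
    · █ · · ·
    · · · · ·
    · · · · ·
    · · · · ·
    · · · · ·
T3:
  2·area = 24
  edge (2, 4)→(0, 0): d=(-2,-4) top-left  bias=+0
  edge (0, 0)→(8, 4): d=(8,4) right/bottom  bias=-1
  edge (8, 4)→(2, 4): d=(-6,0) right/bottom  bias=-1
    (0,0)@(1, 1): e=[2,4,18] → █
    (1,0)@(3, 1): e=[10,-4,18] → ·
    (0,1)@(1, 3): e=[-2,20,6] → ·
    (1,1)@(3, 3): e=[6,12,6] → █
    (2,1)@(5, 3): e=[14,4,6] → █
    (3,1)@(7, 3): e=[22,-4,6] → ·
    (1,2)@(3, 5): e=[2,28,-6] → ·
    (2,2)@(5, 5): e=[10,20,-6] → ·
  covered (3 px):
    █ · · · ·
    · █ █ · ·
    · · · · ·
    · · · · ·
    · · · · ·
    · · · · ·
    · · · · ·
    · · · · ·
    · · · · ·
    · · · · ·
    · · · · ·

Result: [[1,5],[1,6]]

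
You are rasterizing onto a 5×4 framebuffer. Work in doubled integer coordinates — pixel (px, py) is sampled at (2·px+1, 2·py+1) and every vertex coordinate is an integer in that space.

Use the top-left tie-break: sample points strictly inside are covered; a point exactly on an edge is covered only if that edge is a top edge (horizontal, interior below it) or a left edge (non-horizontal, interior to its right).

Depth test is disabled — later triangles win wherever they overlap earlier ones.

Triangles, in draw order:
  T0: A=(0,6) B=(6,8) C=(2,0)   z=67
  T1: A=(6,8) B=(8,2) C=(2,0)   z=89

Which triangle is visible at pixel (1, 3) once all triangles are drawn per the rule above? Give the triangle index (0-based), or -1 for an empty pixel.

T0:
  2·area = 40  (B↔C swapped to make it positive)
  edge (0, 6)→(2, 0): d=(2,-6) top-left  bias=+0
  edge (2, 0)→(6, 8): d=(4,8) right/bottom  bias=-1
  edge (6, 8)→(0, 6): d=(-6,-2) top-left  bias=+0
    (0,1)@(1, 3): e=[0,20,20] → █  [on edge]
    (1,1)@(3, 3): e=[12,4,24] → █
    (2,1)@(5, 3): e=[24,-12,28] → ·
    (0,2)@(1, 5): e=[4,28,8] → █
    (2,2)@(5, 5): e=[28,-4,16] → ·
    (0,3)@(1, 7): e=[8,36,-4] → ·
    (1,3)@(3, 7): e=[20,20,0] → █  [on edge]
    (2,3)@(5, 7): e=[32,4,4] → █
    (3,3)@(7, 7): e=[44,-12,8] → ·
  covered (6 px):
    · · · · ·
    █ █ · · ·
    █ █ · · ·
    · █ █ · ·
T1:
  2·area = 40  (B↔C swapped to make it positive)
  edge (6, 8)→(2, 0): d=(-4,-8) top-left  bias=+0
  edge (2, 0)→(8, 2): d=(6,2) right/bottom  bias=-1
  edge (8, 2)→(6, 8): d=(-2,6) right/bottom  bias=-1
    (1,0)@(3, 1): e=[4,4,32] → █
    (2,0)@(5, 1): e=[20,0,20] → ·  [on edge]
    (1,1)@(3, 3): e=[-4,16,28] → ·
    (2,1)@(5, 3): e=[12,12,16] → █
    (3,1)@(7, 3): e=[28,8,4] → █
    (4,1)@(9, 3): e=[44,4,-8] → ·
    (2,2)@(5, 5): e=[4,24,12] → █
    (3,2)@(7, 5): e=[20,20,0] → ·  [on edge]
    (2,3)@(5, 7): e=[-4,36,8] → ·
  covered (4 px):
    · █ · · ·
    · · █ █ ·
    · · █ · ·
    · · · · ·

Z-buffer (winner per pixel, '.' = empty):
  . 1 . . .
  0 0 1 1 .
  0 0 1 . .
  . 0 0 . .

Answer: 0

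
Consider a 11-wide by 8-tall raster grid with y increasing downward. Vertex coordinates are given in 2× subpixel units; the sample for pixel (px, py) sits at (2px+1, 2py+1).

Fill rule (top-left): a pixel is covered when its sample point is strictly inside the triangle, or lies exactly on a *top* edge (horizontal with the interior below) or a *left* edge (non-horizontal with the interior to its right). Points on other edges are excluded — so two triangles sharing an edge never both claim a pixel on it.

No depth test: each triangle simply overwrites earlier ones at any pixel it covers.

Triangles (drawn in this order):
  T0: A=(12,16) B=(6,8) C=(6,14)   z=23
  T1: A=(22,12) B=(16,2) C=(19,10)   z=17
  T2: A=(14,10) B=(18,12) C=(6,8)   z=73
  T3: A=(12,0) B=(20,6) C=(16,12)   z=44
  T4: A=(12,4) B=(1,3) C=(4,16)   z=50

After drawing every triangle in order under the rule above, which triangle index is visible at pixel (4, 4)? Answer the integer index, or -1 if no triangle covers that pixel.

T0:
  2·area = 36  (B↔C swapped to make it positive)
  edge (12, 16)→(6, 14): d=(-6,-2) top-left  bias=+0
  edge (6, 14)→(6, 8): d=(0,-6) top-left  bias=+0
  edge (6, 8)→(12, 16): d=(6,8) right/bottom  bias=-1
    (3,5)@(7, 11): e=[20,6,10] → X
    (4,5)@(9, 11): e=[24,18,-6] → .
    (1,6)@(3, 13): e=[0,-18,54] → .  [on edge]
    (3,6)@(7, 13): e=[8,6,22] → X
    (4,6)@(9, 13): e=[12,18,6] → X
    (5,6)@(11, 13): e=[16,30,-10] → .
    (3,7)@(7, 15): e=[-4,6,34] → .
    (4,7)@(9, 15): e=[0,18,18] → X  [on edge]
    (5,7)@(11, 15): e=[4,30,2] → X
    (6,7)@(13, 15): e=[8,42,-14] → .
  covered (5 px):
    . . . . . . . . . . .
    . . . . . . . . . . .
    . . . . . . . . . . .
    . . . . . . . . . . .
    . . . . . . . . . . .
    . . . X . . . . . . .
    . . . X X . . . . . .
    . . . . X X . . . . .
T1:
  2·area = 18  (B↔C swapped to make it positive)
  edge (22, 12)→(19, 10): d=(-3,-2) top-left  bias=+0
  edge (19, 10)→(16, 2): d=(-3,-8) top-left  bias=+0
  edge (16, 2)→(22, 12): d=(6,10) right/bottom  bias=-1
    (9,3)@(19, 7): e=[9,9,0] → .  [on edge]
    (9,4)@(19, 9): e=[3,3,12] → X
    (10,4)@(21, 9): e=[7,19,-8] → .
    (9,5)@(19, 11): e=[-3,-3,24] → .
    (10,5)@(21, 11): e=[1,13,4] → X
    (10,6)@(21, 13): e=[-5,7,16] → .
  covered (2 px):
    . . . . . . . . . . .
    . . . . . . . . . . .
    . . . . . . . . . . .
    . . . . . . . . . . .
    . . . . . . . . . X .
    . . . . . . . . . . X
    . . . . . . . . . . .
    . . . . . . . . . . .
T2:
  2·area = 8
  edge (14, 10)→(18, 12): d=(4,2) right/bottom  bias=-1
  edge (18, 12)→(6, 8): d=(-12,-4) top-left  bias=+0
  edge (6, 8)→(14, 10): d=(8,2) right/bottom  bias=-1
    (1,3)@(3, 7): e=[10,0,-2] → .  [on edge]
    (4,4)@(9, 9): e=[6,0,2] → X  [on edge]
    (5,4)@(11, 9): e=[2,8,-2] → .
    (4,5)@(9, 11): e=[14,-24,18] → .
    (7,5)@(15, 11): e=[2,0,6] → X  [on edge]
    (8,5)@(17, 11): e=[-2,8,2] → .
    (7,6)@(15, 13): e=[10,-24,22] → .
    (10,6)@(21, 13): e=[-2,0,10] → .  [on edge]
  covered (2 px):
    . . . . . . . . . . .
    . . . . . . . . . . .
    . . . . . . . . . . .
    . . . . . . . . . . .
    . . . . X . . . . . .
    . . . . . . . X . . .
    . . . . . . . . . . .
    . . . . . . . . . . .
T3:
  2·area = 72
  edge (12, 0)→(20, 6): d=(8,6) right/bottom  bias=-1
  edge (20, 6)→(16, 12): d=(-4,6) right/bottom  bias=-1
  edge (16, 12)→(12, 0): d=(-4,-12) top-left  bias=+0
    (6,0)@(13, 1): e=[2,62,8] → X
    (7,0)@(15, 1): e=[-10,50,32] → .
    (6,1)@(13, 3): e=[18,54,0] → X  [on edge]
    (7,1)@(15, 3): e=[6,42,24] → X
    (8,1)@(17, 3): e=[-6,30,48] → .
    (6,2)@(13, 5): e=[34,46,-8] → .
    (7,2)@(15, 5): e=[22,34,16] → X
    (8,2)@(17, 5): e=[10,22,40] → X
    (9,2)@(19, 5): e=[-2,10,64] → .
    (7,3)@(15, 7): e=[38,26,8] → X
    (9,3)@(19, 7): e=[14,2,56] → X
    (10,3)@(21, 7): e=[2,-10,80] → .
    (7,4)@(15, 9): e=[54,18,0] → X  [on edge]
    (8,7)@(17, 15): e=[90,-18,0] → .  [on edge]
  covered (10 px):
    . . . . . . X . . . .
    . . . . . . X X . . .
    . . . . . . . X X . .
    . . . . . . . X X X .
    . . . . . . . X X . .
    . . . . . . . . . . .
    . . . . . . . . . . .
    . . . . . . . . . . .
T4:
  2·area = 140  (B↔C swapped to make it positive)
  edge (12, 4)→(4, 16): d=(-8,12) right/bottom  bias=-1
  edge (4, 16)→(1, 3): d=(-3,-13) top-left  bias=+0
  edge (1, 3)→(12, 4): d=(11,1) right/bottom  bias=-1
    (0,1)@(1, 3): e=[140,0,0] → .  [on edge]
    (1,2)@(3, 5): e=[100,20,20] → X
    (2,2)@(5, 5): e=[76,46,18] → X
    (3,2)@(7, 5): e=[52,72,16] → X
    (4,2)@(9, 5): e=[28,98,14] → X
    (5,2)@(11, 5): e=[4,124,12] → X
    (6,2)@(13, 5): e=[-20,150,10] → .
    (1,3)@(3, 7): e=[84,14,42] → X
    (5,3)@(11, 7): e=[-12,118,34] → .
    (1,4)@(3, 9): e=[68,8,64] → X
    (4,4)@(9, 9): e=[-4,86,58] → .
    (1,5)@(3, 11): e=[52,2,86] → X
  covered (16 px):
    . . . . . . . . . . .
    . . . . . . . . . . .
    . X X X X X . . . . .
    . X X X X . . . . . .
    . X X X . . . . . . .
    . X X X . . . . . . .
    . . X . . . . . . . .
    . . . . . . . . . . .

Z-buffer (winner per pixel, '.' = empty):
  . . . . . . 3 . . . .
  . . . . . . 3 3 . . .
  . 4 4 4 4 4 . 3 3 . .
  . 4 4 4 4 . . 3 3 3 .
  . 4 4 4 2 . . 3 3 1 .
  . 4 4 4 . . . 2 . . 1
  . . 4 0 0 . . . . . .
  . . . . 0 0 . . . . .

Result: 2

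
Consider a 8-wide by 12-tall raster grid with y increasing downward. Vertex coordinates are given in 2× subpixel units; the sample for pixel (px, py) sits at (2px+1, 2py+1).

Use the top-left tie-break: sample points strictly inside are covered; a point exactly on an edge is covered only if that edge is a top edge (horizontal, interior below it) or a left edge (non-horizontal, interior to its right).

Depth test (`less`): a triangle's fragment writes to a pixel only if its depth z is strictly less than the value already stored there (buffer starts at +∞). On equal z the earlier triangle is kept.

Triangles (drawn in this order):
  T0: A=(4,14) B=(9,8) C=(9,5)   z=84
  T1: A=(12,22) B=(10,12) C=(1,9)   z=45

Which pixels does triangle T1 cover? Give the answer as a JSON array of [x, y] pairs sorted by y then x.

T0:
  2·area = 15  (B↔C swapped to make it positive)
  edge (4, 14)→(9, 5): d=(5,-9) top-left  bias=+0
  edge (9, 5)→(9, 8): d=(0,3) right/bottom  bias=-1
  edge (9, 8)→(4, 14): d=(-5,6) right/bottom  bias=-1
    (4,0)@(9, 1): e=[-20,0,35] → ·  [on edge]
    (4,1)@(9, 3): e=[-10,0,25] → ·  [on edge]
    (4,2)@(9, 5): e=[0,0,15] → ·  [on edge]
    (4,3)@(9, 7): e=[10,0,5] → ·  [on edge]
    (3,4)@(7, 9): e=[2,6,7] → #
    (4,4)@(9, 9): e=[20,0,-5] → ·  [on edge]
    (3,5)@(7, 11): e=[12,6,-3] → ·
    (4,5)@(9, 11): e=[30,0,-15] → ·  [on edge]
    (4,6)@(9, 13): e=[40,0,-25] → ·  [on edge]
    (4,7)@(9, 15): e=[50,0,-35] → ·  [on edge]
    (4,8)@(9, 17): e=[60,0,-45] → ·  [on edge]
    (4,9)@(9, 19): e=[70,0,-55] → ·  [on edge]
    (4,10)@(9, 21): e=[80,0,-65] → ·  [on edge]
    (4,11)@(9, 23): e=[90,0,-75] → ·  [on edge]
  covered (1 px):
    · · · · · · · ·
    · · · · · · · ·
    · · · · · · · ·
    · · · · · · · ·
    · · · # · · · ·
    · · · · · · · ·
    · · · · · · · ·
    · · · · · · · ·
    · · · · · · · ·
    · · · · · · · ·
    · · · · · · · ·
    · · · · · · · ·
T1:
  2·area = 84  (B↔C swapped to make it positive)
  edge (12, 22)→(1, 9): d=(-11,-13) top-left  bias=+0
  edge (1, 9)→(10, 12): d=(9,3) right/bottom  bias=-1
  edge (10, 12)→(12, 22): d=(2,10) right/bottom  bias=-1
    (4,3)@(9, 7): e=[126,-42,0] → ·  [on edge]
    (0,4)@(1, 9): e=[0,0,84] → ·  [on edge]
    (1,5)@(3, 11): e=[4,12,68] → #
    (2,5)@(5, 11): e=[30,6,48] → #
    (3,5)@(7, 11): e=[56,0,28] → ·  [on edge]
    (1,6)@(3, 13): e=[-18,30,72] → ·
    (2,6)@(5, 13): e=[8,24,52] → #
    (3,6)@(7, 13): e=[34,18,32] → #
    (4,6)@(9, 13): e=[60,12,12] → #
    (5,6)@(11, 13): e=[86,6,-8] → ·
    (6,6)@(13, 13): e=[112,0,-28] → ·  [on edge]
    (2,7)@(5, 15): e=[-14,42,56] → ·
    (5,8)@(11, 17): e=[42,42,0] → ·  [on edge]
  covered (9 px):
    · · · · · · · ·
    · · · · · · · ·
    · · · · · · · ·
    · · · · · · · ·
    · · · · · · · ·
    · # # · · · · ·
    · · # # # · · ·
    · · · # # · · ·
    · · · · # · · ·
    · · · · · # · ·
    · · · · · · · ·
    · · · · · · · ·

Answer: [[1,5],[2,5],[2,6],[3,6],[4,6],[3,7],[4,7],[4,8],[5,9]]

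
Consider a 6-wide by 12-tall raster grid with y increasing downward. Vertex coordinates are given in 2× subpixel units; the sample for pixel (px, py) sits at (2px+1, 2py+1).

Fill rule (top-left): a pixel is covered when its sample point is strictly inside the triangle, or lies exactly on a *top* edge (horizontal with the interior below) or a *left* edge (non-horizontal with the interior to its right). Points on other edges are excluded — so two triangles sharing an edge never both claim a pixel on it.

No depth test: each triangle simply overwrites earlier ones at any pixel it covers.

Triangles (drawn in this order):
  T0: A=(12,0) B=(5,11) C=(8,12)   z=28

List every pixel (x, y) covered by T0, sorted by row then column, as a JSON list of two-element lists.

T0:
  2·area = 40  (B↔C swapped to make it positive)
  edge (12, 0)→(8, 12): d=(-4,12) right/bottom  bias=-1
  edge (8, 12)→(5, 11): d=(-3,-1) top-left  bias=+0
  edge (5, 11)→(12, 0): d=(7,-11) top-left  bias=+0
    (5,1)@(11, 3): e=[0,30,10] → ·  [on edge]
    (4,2)@(9, 5): e=[16,22,2] → █
    (5,2)@(11, 5): e=[-8,24,24] → ·
    (4,3)@(9, 7): e=[8,16,16] → █
    (5,3)@(11, 7): e=[-16,18,38] → ·
    (3,4)@(7, 9): e=[24,8,8] → █
    (4,4)@(9, 9): e=[0,10,30] → ·  [on edge]
    (2,5)@(5, 11): e=[40,0,0] → █  [on edge]
    (4,5)@(9, 11): e=[-8,4,44] → ·
    (2,6)@(5, 13): e=[32,-6,14] → ·
    (3,6)@(7, 13): e=[8,-4,36] → ·
    (5,6)@(11, 13): e=[-40,0,80] → ·  [on edge]
    (3,7)@(7, 15): e=[0,-10,50] → ·  [on edge]
    (2,10)@(5, 21): e=[0,-30,70] → ·  [on edge]
  covered (5 px):
    · · · · · ·
    · · · · · ·
    · · · · █ ·
    · · · · █ ·
    · · · █ · ·
    · · █ █ · ·
    · · · · · ·
    · · · · · ·
    · · · · · ·
    · · · · · ·
    · · · · · ·
    · · · · · ·

Answer: [[4,2],[4,3],[3,4],[2,5],[3,5]]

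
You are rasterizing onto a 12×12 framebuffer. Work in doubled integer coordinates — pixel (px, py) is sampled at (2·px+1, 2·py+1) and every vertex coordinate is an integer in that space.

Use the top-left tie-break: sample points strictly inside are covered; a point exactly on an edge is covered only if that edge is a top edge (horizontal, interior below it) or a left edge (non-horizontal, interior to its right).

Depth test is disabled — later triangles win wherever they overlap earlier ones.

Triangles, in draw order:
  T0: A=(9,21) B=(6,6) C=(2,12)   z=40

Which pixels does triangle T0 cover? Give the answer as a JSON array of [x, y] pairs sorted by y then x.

T0:
  2·area = 78  (B↔C swapped to make it positive)
  edge (9, 21)→(2, 12): d=(-7,-9) top-left  bias=+0
  edge (2, 12)→(6, 6): d=(4,-6) top-left  bias=+0
  edge (6, 6)→(9, 21): d=(3,15) right/bottom  bias=-1
    (2,0)@(5, 1): e=[104,-26,0] → .  [on edge]
    (2,4)@(5, 9): e=[48,6,24] → X
    (3,4)@(7, 9): e=[66,18,-6] → .
    (1,5)@(3, 11): e=[16,2,60] → X
    (3,5)@(7, 11): e=[52,26,0] → .  [on edge]
    (1,6)@(3, 13): e=[2,10,66] → X
    (3,6)@(7, 13): e=[38,34,6] → X
    (4,6)@(9, 13): e=[56,46,-24] → .
    (1,7)@(3, 15): e=[-12,18,72] → .
    (2,7)@(5, 15): e=[6,30,42] → X
    (4,7)@(9, 15): e=[42,54,-18] → .
    (2,8)@(5, 17): e=[-8,38,48] → .
    (4,10)@(9, 21): e=[0,78,0] → .  [on edge]
  covered (9 px):
    . . . . . . . . . . . .
    . . . . . . . . . . . .
    . . . . . . . . . . . .
    . . . . . . . . . . . .
    . . X . . . . . . . . .
    . X X . . . . . . . . .
    . X X X . . . . . . . .
    . . X X . . . . . . . .
    . . . X . . . . . . . .
    . . . . . . . . . . . .
    . . . . . . . . . . . .
    . . . . . . . . . . . .

Answer: [[2,4],[1,5],[2,5],[1,6],[2,6],[3,6],[2,7],[3,7],[3,8]]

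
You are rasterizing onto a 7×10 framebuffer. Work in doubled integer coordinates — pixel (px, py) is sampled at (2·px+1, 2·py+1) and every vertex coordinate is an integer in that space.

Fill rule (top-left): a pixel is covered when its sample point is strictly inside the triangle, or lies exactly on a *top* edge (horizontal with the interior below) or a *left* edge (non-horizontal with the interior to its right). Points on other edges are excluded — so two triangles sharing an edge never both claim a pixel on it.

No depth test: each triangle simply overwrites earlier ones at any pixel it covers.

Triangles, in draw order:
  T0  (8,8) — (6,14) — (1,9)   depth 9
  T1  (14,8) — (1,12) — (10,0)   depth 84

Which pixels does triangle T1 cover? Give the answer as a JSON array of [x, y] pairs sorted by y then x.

T0:
  2·area = 40
  edge (8, 8)→(6, 14): d=(-2,6) right/bottom  bias=-1
  edge (6, 14)→(1, 9): d=(-5,-5) top-left  bias=+0
  edge (1, 9)→(8, 8): d=(7,-1) top-left  bias=+0
    (4,2)@(9, 5): e=[0,60,-20] → .  [on edge]
    (0,4)@(1, 9): e=[40,0,0] → X  [on edge]
    (1,4)@(3, 9): e=[28,10,2] → X
    (2,4)@(5, 9): e=[16,20,4] → X
    (3,4)@(7, 9): e=[4,30,6] → X
    (4,4)@(9, 9): e=[-8,40,8] → .
    (0,5)@(1, 11): e=[36,-10,14] → .
    (1,5)@(3, 11): e=[24,0,16] → X  [on edge]
    (3,5)@(7, 11): e=[0,20,20] → .  [on edge]
    (1,6)@(3, 13): e=[20,-10,30] → .
    (2,6)@(5, 13): e=[8,0,32] → X  [on edge]
    (3,6)@(7, 13): e=[-4,10,34] → .
    (3,7)@(7, 15): e=[-8,0,48] → .  [on edge]
    (2,8)@(5, 17): e=[0,-20,60] → .  [on edge]
    (4,8)@(9, 17): e=[-24,0,64] → .  [on edge]
    (5,9)@(11, 19): e=[-40,0,80] → .  [on edge]
  covered (7 px):
    . . . . . . .
    . . . . . . .
    . . . . . . .
    . . . . . . .
    X X X X . . .
    . X X . . . .
    . . X . . . .
    . . . . . . .
    . . . . . . .
    . . . . . . .
T1:
  2·area = 120
  edge (14, 8)→(1, 12): d=(-13,4) right/bottom  bias=-1
  edge (1, 12)→(10, 0): d=(9,-12) top-left  bias=+0
  edge (10, 0)→(14, 8): d=(4,8) right/bottom  bias=-1
    (4,1)@(9, 3): e=[85,15,20] → X
    (5,1)@(11, 3): e=[77,39,4] → X
    (6,1)@(13, 3): e=[69,63,-12] → .
    (3,2)@(7, 5): e=[67,9,44] → X
    (6,2)@(13, 5): e=[43,81,-4] → .
    (2,3)@(5, 7): e=[49,3,68] → X
    (6,3)@(13, 7): e=[17,99,4] → X
    (2,4)@(5, 9): e=[23,21,76] → X
    (5,4)@(11, 9): e=[-1,93,28] → .
    (6,4)@(13, 9): e=[-9,117,12] → .
    (1,5)@(3, 11): e=[5,15,100] → X
    (2,5)@(5, 11): e=[-3,39,84] → .
  covered (14 px):
    . . . . . . .
    . . . . X X .
    . . . X X X .
    . . X X X X X
    . . X X X . .
    . X . . . . .
    . . . . . . .
    . . . . . . .
    . . . . . . .
    . . . . . . .

Final: [[4,1],[5,1],[3,2],[4,2],[5,2],[2,3],[3,3],[4,3],[5,3],[6,3],[2,4],[3,4],[4,4],[1,5]]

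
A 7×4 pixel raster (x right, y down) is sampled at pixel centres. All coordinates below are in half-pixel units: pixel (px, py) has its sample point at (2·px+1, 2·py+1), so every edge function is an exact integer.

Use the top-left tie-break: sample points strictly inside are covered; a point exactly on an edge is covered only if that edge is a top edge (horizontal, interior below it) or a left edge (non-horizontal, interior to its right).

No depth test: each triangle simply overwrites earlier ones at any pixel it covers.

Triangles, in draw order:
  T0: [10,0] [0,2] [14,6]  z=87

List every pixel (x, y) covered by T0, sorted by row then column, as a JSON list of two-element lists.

T0:
  2·area = 68  (B↔C swapped to make it positive)
  edge (10, 0)→(14, 6): d=(4,6) right/bottom  bias=-1
  edge (14, 6)→(0, 2): d=(-14,-4) top-left  bias=+0
  edge (0, 2)→(10, 0): d=(10,-2) top-left  bias=+0
    (2,0)@(5, 1): e=[34,34,0] → #  [on edge]
    (3,0)@(7, 1): e=[22,42,4] → #
    (4,0)@(9, 1): e=[10,50,8] → #
    (5,0)@(11, 1): e=[-2,58,12] → ·
    (2,1)@(5, 3): e=[42,6,20] → #
    (5,1)@(11, 3): e=[6,30,32] → #
    (6,1)@(13, 3): e=[-6,38,36] → ·
    (2,2)@(5, 5): e=[50,-22,40] → ·
    (3,2)@(7, 5): e=[38,-14,44] → ·
    (4,2)@(9, 5): e=[26,-6,48] → ·
    (5,2)@(11, 5): e=[14,2,52] → #
    (6,2)@(13, 5): e=[2,10,56] → #
  covered (9 px):
    · · # # # · ·
    · · # # # # ·
    · · · · · # #
    · · · · · · ·

Final: [[2,0],[3,0],[4,0],[2,1],[3,1],[4,1],[5,1],[5,2],[6,2]]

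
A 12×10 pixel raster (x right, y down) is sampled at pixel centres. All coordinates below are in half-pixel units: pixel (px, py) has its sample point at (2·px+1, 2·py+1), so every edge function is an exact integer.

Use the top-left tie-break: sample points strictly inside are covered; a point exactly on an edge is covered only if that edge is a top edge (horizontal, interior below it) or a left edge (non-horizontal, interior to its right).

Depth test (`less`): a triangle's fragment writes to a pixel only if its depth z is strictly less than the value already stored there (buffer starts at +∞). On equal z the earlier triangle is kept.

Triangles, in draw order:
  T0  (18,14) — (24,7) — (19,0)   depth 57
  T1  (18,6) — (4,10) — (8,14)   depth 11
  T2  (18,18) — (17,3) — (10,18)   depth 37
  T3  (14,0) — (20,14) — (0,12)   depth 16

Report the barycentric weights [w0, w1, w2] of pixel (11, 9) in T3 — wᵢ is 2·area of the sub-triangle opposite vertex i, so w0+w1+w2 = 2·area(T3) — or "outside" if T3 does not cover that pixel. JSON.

T0:
  2·area = 77  (B↔C swapped to make it positive)
  edge (18, 14)→(19, 0): d=(1,-14) top-left  bias=+0
  edge (19, 0)→(24, 7): d=(5,7) right/bottom  bias=-1
  edge (24, 7)→(18, 14): d=(-6,7) right/bottom  bias=-1
    (9,0)@(19, 1): e=[1,5,71] → █
    (10,0)@(21, 1): e=[29,-9,57] → ·
    (9,1)@(19, 3): e=[3,15,59] → █
    (10,1)@(21, 3): e=[31,1,45] → █
    (11,1)@(23, 3): e=[59,-13,31] → ·
    (9,2)@(19, 5): e=[5,25,47] → █
    (11,2)@(23, 5): e=[61,-3,19] → ·
    (9,3)@(19, 7): e=[7,35,35] → █
    (11,3)@(23, 7): e=[63,7,7] → █
    (9,4)@(19, 9): e=[9,45,23] → █
    (11,4)@(23, 9): e=[65,17,-5] → ·
    (9,5)@(19, 11): e=[11,55,11] → █
  covered (11 px):
    · · · · · · · · · █ · ·
    · · · · · · · · · █ █ ·
    · · · · · · · · · █ █ ·
    · · · · · · · · · █ █ █
    · · · · · · · · · █ █ ·
    · · · · · · · · · █ · ·
    · · · · · · · · · · · ·
    · · · · · · · · · · · ·
    · · · · · · · · · · · ·
    · · · · · · · · · · · ·
T1:
  2·area = 72  (B↔C swapped to make it positive)
  edge (18, 6)→(8, 14): d=(-10,8) right/bottom  bias=-1
  edge (8, 14)→(4, 10): d=(-4,-4) top-left  bias=+0
  edge (4, 10)→(18, 6): d=(14,-4) top-left  bias=+0
    (0,3)@(1, 7): e=[126,0,-54] → ·  [on edge]
    (7,3)@(15, 7): e=[14,56,2] → █
    (8,3)@(17, 7): e=[-2,64,10] → ·
    (1,4)@(3, 9): e=[90,0,-18] → ·  [on edge]
    (4,4)@(9, 9): e=[42,24,6] → █
    (5,4)@(11, 9): e=[26,32,14] → █
    (6,4)@(13, 9): e=[10,40,22] → █
    (7,4)@(15, 9): e=[-6,48,30] → ·
    (2,5)@(5, 11): e=[54,0,18] → █  [on edge]
    (3,5)@(7, 11): e=[38,8,26] → █
    (6,5)@(13, 11): e=[-10,32,50] → ·
    (2,6)@(5, 13): e=[34,-8,46] → ·
    (3,6)@(7, 13): e=[18,0,54] → █  [on edge]
    (4,7)@(9, 15): e=[-18,0,90] → ·  [on edge]
    (5,8)@(11, 17): e=[-54,0,126] → ·  [on edge]
    (6,9)@(13, 19): e=[-90,0,162] → ·  [on edge]
  covered (10 px):
    · · · · · · · · · · · ·
    · · · · · · · · · · · ·
    · · · · · · · · · · · ·
    · · · · · · · █ · · · ·
    · · · · █ █ █ · · · · ·
    · · █ █ █ █ · · · · · ·
    · · · █ █ · · · · · · ·
    · · · · · · · · · · · ·
    · · · · · · · · · · · ·
    · · · · · · · · · · · ·
T2:
  2·area = 120  (B↔C swapped to make it positive)
  edge (18, 18)→(10, 18): d=(-8,0) right/bottom  bias=-1
  edge (10, 18)→(17, 3): d=(7,-15) top-left  bias=+0
  edge (17, 3)→(18, 18): d=(1,15) right/bottom  bias=-1
    (8,1)@(17, 3): e=[120,0,0] → ·  [on edge]
    (8,2)@(17, 5): e=[104,14,2] → █
    (9,2)@(19, 5): e=[104,44,-28] → ·
    (8,3)@(17, 7): e=[88,28,4] → █
    (9,3)@(19, 7): e=[88,58,-26] → ·
    (7,4)@(15, 9): e=[72,12,36] → █
    (9,4)@(19, 9): e=[72,72,-24] → ·
    (7,5)@(15, 11): e=[56,26,38] → █
    (9,5)@(19, 11): e=[56,86,-22] → ·
    (6,6)@(13, 13): e=[40,10,70] → █
    (9,6)@(19, 13): e=[40,100,-20] → ·
    (6,7)@(13, 15): e=[24,24,72] → █
  covered (16 px):
    · · · · · · · · · · · ·
    · · · · · · · · · · · ·
    · · · · · · · · █ · · ·
    · · · · · · · · █ · · ·
    · · · · · · · █ █ · · ·
    · · · · · · · █ █ · · ·
    · · · · · · █ █ █ · · ·
    · · · · · · █ █ █ · · ·
    · · · · · █ █ █ █ · · ·
    · · · · · · · · · · · ·
T3:
  2·area = 268
  edge (14, 0)→(20, 14): d=(6,14) right/bottom  bias=-1
  edge (20, 14)→(0, 12): d=(-20,-2) top-left  bias=+0
  edge (0, 12)→(14, 0): d=(14,-12) top-left  bias=+0
    (6,0)@(13, 1): e=[20,246,2] → █
    (7,0)@(15, 1): e=[-8,250,26] → ·
    (5,1)@(11, 3): e=[60,202,6] → █
    (7,1)@(15, 3): e=[4,210,54] → █
    (8,1)@(17, 3): e=[-24,214,78] → ·
    (4,2)@(9, 5): e=[100,158,10] → █
    (8,2)@(17, 5): e=[-12,174,106] → ·
    (3,3)@(7, 7): e=[140,114,14] → █
    (8,3)@(17, 7): e=[0,134,134] → ·  [on edge]
    (2,4)@(5, 9): e=[180,70,18] → █
    (8,4)@(17, 9): e=[12,94,162] → █
    (9,4)@(19, 9): e=[-16,98,186] → ·
  covered (33 px):
    · · · · · · █ · · · · ·
    · · · · · █ █ █ · · · ·
    · · · · █ █ █ █ · · · ·
    · · · █ █ █ █ █ · · · ·
    · · █ █ █ █ █ █ █ · · ·
    · █ █ █ █ █ █ █ █ · · ·
    · · · · · █ █ █ █ █ · ·
    · · · · · · · · · · · ·
    · · · · · · · · · · · ·
    · · · · · · · · · · · ·

Result: "outside"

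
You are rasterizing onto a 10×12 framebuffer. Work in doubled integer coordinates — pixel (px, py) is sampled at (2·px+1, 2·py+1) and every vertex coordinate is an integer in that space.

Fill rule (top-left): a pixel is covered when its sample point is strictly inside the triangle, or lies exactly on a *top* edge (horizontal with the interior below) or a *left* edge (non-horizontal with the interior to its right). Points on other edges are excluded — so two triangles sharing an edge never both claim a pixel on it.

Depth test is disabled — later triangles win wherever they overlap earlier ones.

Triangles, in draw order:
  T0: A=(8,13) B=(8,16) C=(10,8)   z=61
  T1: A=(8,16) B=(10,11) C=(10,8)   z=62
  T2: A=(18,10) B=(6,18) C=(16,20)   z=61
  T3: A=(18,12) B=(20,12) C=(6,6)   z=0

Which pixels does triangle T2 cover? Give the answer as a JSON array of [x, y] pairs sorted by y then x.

T0:
  2·area = 6  (B↔C swapped to make it positive)
  edge (8, 13)→(10, 8): d=(2,-5) top-left  bias=+0
  edge (10, 8)→(8, 16): d=(-2,8) right/bottom  bias=-1
  edge (8, 16)→(8, 13): d=(0,-3) top-left  bias=+0
    (4,5)@(9, 11): e=[1,2,3] → #
    (5,5)@(11, 11): e=[11,-14,9] → ·
    (4,6)@(9, 13): e=[5,-2,3] → ·
  covered (1 px):
    · · · · · · · · · ·
    · · · · · · · · · ·
    · · · · · · · · · ·
    · · · · · · · · · ·
    · · · · · · · · · ·
    · · · · # · · · · ·
    · · · · · · · · · ·
    · · · · · · · · · ·
    · · · · · · · · · ·
    · · · · · · · · · ·
    · · · · · · · · · ·
    · · · · · · · · · ·
T1:
  2·area = 6  (B↔C swapped to make it positive)
  edge (8, 16)→(10, 8): d=(2,-8) top-left  bias=+0
  edge (10, 8)→(10, 11): d=(0,3) right/bottom  bias=-1
  edge (10, 11)→(8, 16): d=(-2,5) right/bottom  bias=-1
    (4,6)@(9, 13): e=[2,3,1] → #
    (5,6)@(11, 13): e=[18,-3,-9] → ·
    (4,7)@(9, 15): e=[6,3,-3] → ·
  covered (1 px):
    · · · · · · · · · ·
    · · · · · · · · · ·
    · · · · · · · · · ·
    · · · · · · · · · ·
    · · · · · · · · · ·
    · · · · · · · · · ·
    · · · · # · · · · ·
    · · · · · · · · · ·
    · · · · · · · · · ·
    · · · · · · · · · ·
    · · · · · · · · · ·
    · · · · · · · · · ·
T2:
  2·area = 104  (B↔C swapped to make it positive)
  edge (18, 10)→(16, 20): d=(-2,10) right/bottom  bias=-1
  edge (16, 20)→(6, 18): d=(-10,-2) top-left  bias=+0
  edge (6, 18)→(18, 10): d=(12,-8) top-left  bias=+0
    (9,2)@(19, 5): e=[0,156,-52] → ·  [on edge]
    (8,5)@(17, 11): e=[8,92,4] → #
    (9,5)@(19, 11): e=[-12,96,20] → ·
    (7,6)@(15, 13): e=[24,68,12] → #
    (9,6)@(19, 13): e=[-16,76,44] → ·
    (5,7)@(11, 15): e=[60,40,4] → #
    (6,7)@(13, 15): e=[40,44,20] → #
    (8,7)@(17, 15): e=[0,52,52] → ·  [on edge]
    (0,8)@(1, 17): e=[156,0,-52] → ·  [on edge]
    (4,8)@(9, 17): e=[76,16,12] → #
    (8,8)@(17, 17): e=[-4,32,76] → ·
    (4,9)@(9, 19): e=[72,-4,36] → ·
    (5,9)@(11, 19): e=[52,0,52] → #  [on edge]
  covered (13 px):
    · · · · · · · · · ·
    · · · · · · · · · ·
    · · · · · · · · · ·
    · · · · · · · · · ·
    · · · · · · · · · ·
    · · · · · · · · # ·
    · · · · · · · # # ·
    · · · · · # # # · ·
    · · · · # # # # · ·
    · · · · · # # # · ·
    · · · · · · · · · ·
    · · · · · · · · · ·
T3:
  2·area = 12  (B↔C swapped to make it positive)
  edge (18, 12)→(6, 6): d=(-12,-6) top-left  bias=+0
  edge (6, 6)→(20, 12): d=(14,6) right/bottom  bias=-1
  edge (20, 12)→(18, 12): d=(-2,0) right/bottom  bias=-1
    (6,4)@(13, 9): e=[6,0,6] → ·  [on edge]
    (8,5)@(17, 11): e=[6,4,2] → #
    (9,5)@(19, 11): e=[18,-8,2] → ·
    (8,6)@(17, 13): e=[-18,32,-2] → ·
  covered (1 px):
    · · · · · · · · · ·
    · · · · · · · · · ·
    · · · · · · · · · ·
    · · · · · · · · · ·
    · · · · · · · · · ·
    · · · · · · · · # ·
    · · · · · · · · · ·
    · · · · · · · · · ·
    · · · · · · · · · ·
    · · · · · · · · · ·
    · · · · · · · · · ·
    · · · · · · · · · ·

Final: [[8,5],[7,6],[8,6],[5,7],[6,7],[7,7],[4,8],[5,8],[6,8],[7,8],[5,9],[6,9],[7,9]]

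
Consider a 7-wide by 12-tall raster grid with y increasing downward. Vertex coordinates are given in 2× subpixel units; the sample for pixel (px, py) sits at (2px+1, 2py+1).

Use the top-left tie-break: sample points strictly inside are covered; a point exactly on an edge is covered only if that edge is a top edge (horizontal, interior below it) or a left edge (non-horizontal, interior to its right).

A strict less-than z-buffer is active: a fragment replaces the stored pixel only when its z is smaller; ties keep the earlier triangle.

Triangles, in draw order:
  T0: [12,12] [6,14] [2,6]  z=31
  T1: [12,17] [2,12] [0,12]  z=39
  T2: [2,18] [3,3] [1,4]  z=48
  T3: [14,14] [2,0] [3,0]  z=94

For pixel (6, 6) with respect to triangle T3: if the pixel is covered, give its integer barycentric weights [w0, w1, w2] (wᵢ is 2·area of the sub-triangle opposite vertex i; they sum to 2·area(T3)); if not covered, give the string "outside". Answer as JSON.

T0:
  2·area = 56
  edge (12, 12)→(6, 14): d=(-6,2) right/bottom  bias=-1
  edge (6, 14)→(2, 6): d=(-4,-8) top-left  bias=+0
  edge (2, 6)→(12, 12): d=(10,6) right/bottom  bias=-1
    (1,3)@(3, 7): e=[48,4,4] → █
    (2,3)@(5, 7): e=[44,20,-8] → ·
    (1,4)@(3, 9): e=[36,-4,24] → ·
    (2,4)@(5, 9): e=[32,12,12] → █
    (3,4)@(7, 9): e=[28,28,0] → ·  [on edge]
    (2,5)@(5, 11): e=[20,4,32] → █
    (3,5)@(7, 11): e=[16,20,20] → █
    (4,5)@(9, 11): e=[12,36,8] → █
    (5,5)@(11, 11): e=[8,52,-4] → ·
    (2,6)@(5, 13): e=[8,-4,52] → ·
    (3,6)@(7, 13): e=[4,12,40] → █
    (4,6)@(9, 13): e=[0,28,28] → ·  [on edge]
    (1,7)@(3, 15): e=[0,-28,84] → ·  [on edge]
  covered (6 px):
    · · · · · · ·
    · · · · · · ·
    · · · · · · ·
    · █ · · · · ·
    · · █ · · · ·
    · · █ █ █ · ·
    · · · █ · · ·
    · · · · · · ·
    · · · · · · ·
    · · · · · · ·
    · · · · · · ·
    · · · · · · ·
T1:
  2·area = 10  (B↔C swapped to make it positive)
  edge (12, 17)→(0, 12): d=(-12,-5) top-left  bias=+0
  edge (0, 12)→(2, 12): d=(2,0) top-left  bias=+0
  edge (2, 12)→(12, 17): d=(10,5) right/bottom  bias=-1
    (1,6)@(3, 13): e=[3,2,5] → █
    (2,6)@(5, 13): e=[13,2,-5] → ·
    (1,7)@(3, 15): e=[-21,6,25] → ·
  covered (1 px):
    · · · · · · ·
    · · · · · · ·
    · · · · · · ·
    · · · · · · ·
    · · · · · · ·
    · · · · · · ·
    · █ · · · · ·
    · · · · · · ·
    · · · · · · ·
    · · · · · · ·
    · · · · · · ·
    · · · · · · ·
T2:
  2·area = 29  (B↔C swapped to make it positive)
  edge (2, 18)→(1, 4): d=(-1,-14) top-left  bias=+0
  edge (1, 4)→(3, 3): d=(2,-1) top-left  bias=+0
  edge (3, 3)→(2, 18): d=(-1,15) right/bottom  bias=-1
    (3,0)@(7, 1): e=[87,0,-58] → ·  [on edge]
    (1,1)@(3, 3): e=[29,0,0] → ·  [on edge]
  covered (0 px):
    · · · · · · ·
    · · · · · · ·
    · · · · · · ·
    · · · · · · ·
    · · · · · · ·
    · · · · · · ·
    · · · · · · ·
    · · · · · · ·
    · · · · · · ·
    · · · · · · ·
    · · · · · · ·
    · · · · · · ·
T3:
  2·area = 14
  edge (14, 14)→(2, 0): d=(-12,-14) top-left  bias=+0
  edge (2, 0)→(3, 0): d=(1,0) top-left  bias=+0
  edge (3, 0)→(14, 14): d=(11,14) right/bottom  bias=-1
    (1,0)@(3, 1): e=[2,1,11] → █
    (2,0)@(5, 1): e=[30,1,-17] → ·
    (1,1)@(3, 3): e=[-22,3,33] → ·
    (2,1)@(5, 3): e=[6,3,5] → █
    (3,1)@(7, 3): e=[34,3,-23] → ·
    (2,2)@(5, 5): e=[-18,5,27] → ·
  covered (2 px):
    · █ · · · · ·
    · · █ · · · ·
    · · · · · · ·
    · · · · · · ·
    · · · · · · ·
    · · · · · · ·
    · · · · · · ·
    · · · · · · ·
    · · · · · · ·
    · · · · · · ·
    · · · · · · ·
    · · · · · · ·

Result: "outside"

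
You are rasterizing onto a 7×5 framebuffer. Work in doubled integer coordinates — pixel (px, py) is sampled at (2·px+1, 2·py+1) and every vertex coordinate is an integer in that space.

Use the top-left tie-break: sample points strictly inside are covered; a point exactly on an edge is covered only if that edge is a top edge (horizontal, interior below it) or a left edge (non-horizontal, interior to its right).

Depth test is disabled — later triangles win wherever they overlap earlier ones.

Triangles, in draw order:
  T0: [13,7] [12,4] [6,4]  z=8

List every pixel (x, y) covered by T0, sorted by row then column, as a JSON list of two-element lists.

T0:
  2·area = 18  (B↔C swapped to make it positive)
  edge (13, 7)→(6, 4): d=(-7,-3) top-left  bias=+0
  edge (6, 4)→(12, 4): d=(6,0) top-left  bias=+0
  edge (12, 4)→(13, 7): d=(1,3) right/bottom  bias=-1
    (5,0)@(11, 1): e=[36,-18,0] → ·  [on edge]
    (4,2)@(9, 5): e=[2,6,10] → █
    (5,2)@(11, 5): e=[8,6,4] → █
    (6,2)@(13, 5): e=[14,6,-2] → ·
    (4,3)@(9, 7): e=[-12,18,12] → ·
    (5,3)@(11, 7): e=[-6,18,6] → ·
    (6,3)@(13, 7): e=[0,18,0] → ·  [on edge]
  covered (2 px):
    · · · · · · ·
    · · · · · · ·
    · · · · █ █ ·
    · · · · · · ·
    · · · · · · ·

Result: [[4,2],[5,2]]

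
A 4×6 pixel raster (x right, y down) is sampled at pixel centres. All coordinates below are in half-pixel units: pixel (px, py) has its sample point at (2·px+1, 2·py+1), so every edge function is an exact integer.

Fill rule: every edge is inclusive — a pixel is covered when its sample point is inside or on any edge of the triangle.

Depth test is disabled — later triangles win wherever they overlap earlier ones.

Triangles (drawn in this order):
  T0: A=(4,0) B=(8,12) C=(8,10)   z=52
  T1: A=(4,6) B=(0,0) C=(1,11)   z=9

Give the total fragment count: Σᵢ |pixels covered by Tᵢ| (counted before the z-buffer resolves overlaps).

T0:
  2·area = 8  (B↔C swapped to make it positive)
  edge (4, 0)→(8, 10): d=(4,10) inclusive
  edge (8, 10)→(8, 12): d=(0,2) inclusive
  edge (8, 12)→(4, 0): d=(-4,-12) inclusive
    (2,1)@(5, 3): e=[2,6,0] → X  [on edge]
    (3,1)@(7, 3): e=[-18,2,24] → .
    (2,2)@(5, 5): e=[10,6,-8] → .
    (3,4)@(7, 9): e=[6,2,0] → X  [on edge]
    (3,5)@(7, 11): e=[14,2,-8] → .
  covered (2 px):
    . . . .
    . . X .
    . . . .
    . . . .
    . . . X
    . . . .
T1:
  2·area = 38  (B↔C swapped to make it positive)
  edge (4, 6)→(1, 11): d=(-3,5) inclusive
  edge (1, 11)→(0, 0): d=(-1,-11) inclusive
  edge (0, 0)→(4, 6): d=(4,6) inclusive
    (3,0)@(7, 1): e=[0,76,-38] → .  [on edge]
    (0,1)@(1, 3): e=[24,8,6] → X
    (1,1)@(3, 3): e=[14,30,-6] → .
    (0,2)@(1, 5): e=[18,6,14] → X
    (1,2)@(3, 5): e=[8,28,2] → X
    (2,2)@(5, 5): e=[-2,50,-10] → .
    (0,3)@(1, 7): e=[12,4,22] → X
    (2,3)@(5, 7): e=[-8,48,-2] → .
    (0,4)@(1, 9): e=[6,2,30] → X
    (1,4)@(3, 9): e=[-4,24,18] → .
    (0,5)@(1, 11): e=[0,0,38] → X  [on edge]
    (1,5)@(3, 11): e=[-10,22,26] → .
  covered (7 px):
    . . . .
    X . . .
    X X . .
    X X . .
    X . . .
    X . . .

Answer: 9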